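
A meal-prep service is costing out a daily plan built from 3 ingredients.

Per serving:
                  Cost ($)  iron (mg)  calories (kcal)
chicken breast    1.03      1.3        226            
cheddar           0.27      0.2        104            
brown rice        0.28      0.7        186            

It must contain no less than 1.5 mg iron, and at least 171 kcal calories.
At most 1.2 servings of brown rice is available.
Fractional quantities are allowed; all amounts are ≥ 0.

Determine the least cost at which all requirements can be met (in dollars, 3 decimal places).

Let x1 = servings of chicken breast, x2 = servings of cheddar, x3 = servings of brown rice.
Minimise 1.03x1 + 0.27x2 + 0.28x3 s.t.:
  1.3x1 + 0.2x2 + 0.7x3 ≥ 1.5   (iron)
  226x1 + 104x2 + 186x3 ≥ 171   (calories)
  x3 ≤ 1.2
  x1, x2, x3 ≥ 0.
The minimum-cost mix takes nothing from cheddar — only chicken breast, brown rice. Binding constraints: iron and the brown rice cap.
Optimal quantities: chicken breast = 0.5077 servings, brown rice = 1.2 servings.
Objective = 1.03·0.5077 + 0.28·1.2 = 0.85893.

$0.859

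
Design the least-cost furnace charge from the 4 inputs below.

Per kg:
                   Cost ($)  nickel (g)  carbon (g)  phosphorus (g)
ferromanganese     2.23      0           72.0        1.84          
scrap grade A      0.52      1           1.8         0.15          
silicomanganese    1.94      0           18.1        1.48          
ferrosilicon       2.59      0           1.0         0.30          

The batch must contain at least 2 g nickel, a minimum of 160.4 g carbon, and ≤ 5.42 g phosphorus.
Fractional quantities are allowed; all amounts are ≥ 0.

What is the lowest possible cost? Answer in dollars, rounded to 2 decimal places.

$5.90

Let x1 = kg of ferromanganese, x2 = kg of scrap grade A, x3 = kg of silicomanganese, x4 = kg of ferrosilicon.
Minimise 2.23x1 + 0.52x2 + 1.94x3 + 2.59x4 s.t.:
  1x2 ≥ 2   (nickel)
  72x1 + 1.8x2 + 18.1x3 + 1x4 ≥ 160.4   (carbon)
  1.84x1 + 0.15x2 + 1.48x3 + 0.3x4 ≤ 5.42   (phosphorus)
  x1, x2, x3, x4 ≥ 0.
The cheapest feasible vertex uses only ferromanganese, scrap grade A; silicomanganese, ferrosilicon are not used. The nickel and carbon requirements are met with equality.
Solving gives x1 = 2.178, x2 = 2.
Total cost: 2.23·2.178 + 0.52·2 = 5.8969.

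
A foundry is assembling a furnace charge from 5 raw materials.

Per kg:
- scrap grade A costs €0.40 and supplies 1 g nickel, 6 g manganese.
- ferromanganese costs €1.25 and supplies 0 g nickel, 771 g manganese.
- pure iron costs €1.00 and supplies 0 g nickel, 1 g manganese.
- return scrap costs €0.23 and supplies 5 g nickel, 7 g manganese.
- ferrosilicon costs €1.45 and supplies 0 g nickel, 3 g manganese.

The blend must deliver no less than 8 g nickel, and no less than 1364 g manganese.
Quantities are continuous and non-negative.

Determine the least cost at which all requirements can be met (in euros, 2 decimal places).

€2.56

Treat it as an LP. Let x1 = kg of scrap grade A, x2 = kg of ferromanganese, x3 = kg of pure iron, x4 = kg of return scrap, x5 = kg of ferrosilicon.
Minimise 0.4x1 + 1.25x2 + 1x3 + 0.23x4 + 1.45x5 with:
  1x1 + 5x4 ≥ 8   (nickel)
  6x1 + 771x2 + 1x3 + 7x4 + 3x5 ≥ 1364   (manganese)
  x1, x2, x3, x4, x5 ≥ 0.
The minimum-cost mix takes nothing from scrap grade A, pure iron, ferrosilicon — only ferromanganese, return scrap. The nickel and manganese requirements are met with equality.
That vertex is x2 = 1.755, x4 = 1.6.
Objective = 1.25·1.755 + 0.23·1.6 = 2.5618.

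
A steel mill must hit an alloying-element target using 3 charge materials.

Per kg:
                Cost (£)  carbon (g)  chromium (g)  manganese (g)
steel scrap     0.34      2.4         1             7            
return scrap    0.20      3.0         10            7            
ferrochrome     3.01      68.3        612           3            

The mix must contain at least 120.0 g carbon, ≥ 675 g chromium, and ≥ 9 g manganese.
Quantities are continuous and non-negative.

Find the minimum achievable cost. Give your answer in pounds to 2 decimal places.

£5.33

This is a linear program. Let x1 = kg of steel scrap, x2 = kg of return scrap, x3 = kg of ferrochrome.
Minimise 0.34x1 + 0.2x2 + 3.01x3 subject to:
  2.4x1 + 3x2 + 68.3x3 ≥ 120   (carbon)
  1x1 + 10x2 + 612x3 ≥ 675   (chromium)
  7x1 + 7x2 + 3x3 ≥ 9   (manganese)
  x1, x2, x3 ≥ 0.
The minimum-cost mix takes nothing from steel scrap — only return scrap, ferrochrome. Binding constraints: carbon and manganese.
That vertex is x2 = 0.54295, x3 = 1.7331.
Cost = 0.2·0.54295 + 3.01·1.7331 = 5.3252.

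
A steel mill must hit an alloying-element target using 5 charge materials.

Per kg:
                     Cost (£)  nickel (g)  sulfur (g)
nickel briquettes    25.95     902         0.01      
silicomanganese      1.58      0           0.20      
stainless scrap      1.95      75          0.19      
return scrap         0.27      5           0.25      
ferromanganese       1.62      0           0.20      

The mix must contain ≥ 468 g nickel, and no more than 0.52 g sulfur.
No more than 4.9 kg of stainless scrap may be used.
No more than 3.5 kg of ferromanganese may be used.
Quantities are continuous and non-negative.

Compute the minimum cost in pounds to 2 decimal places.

£12.90

This is a linear program. Let x1 = kg of nickel briquettes, x2 = kg of silicomanganese, x3 = kg of stainless scrap, x4 = kg of return scrap, x5 = kg of ferromanganese.
Minimize 25.95x1 + 1.58x2 + 1.95x3 + 0.27x4 + 1.62x5 s.t.:
  902x1 + 75x3 + 5x4 ≥ 468   (nickel)
  0.01x1 + 0.2x2 + 0.19x3 + 0.25x4 + 0.2x5 ≤ 0.52   (sulfur)
  x3 ≤ 4.9
  x5 ≤ 3.5
  x1, x2, x3, x4, x5 ≥ 0.
At the optimum only nickel briquettes, stainless scrap are positive (silicomanganese, return scrap, ferromanganese = 0). There the nickel and sulfur constraints are tight.
So nickel briquettes = 0.2926 kg, stainless scrap = 2.721 kg.
Total cost: 25.95·0.2926 + 1.95·2.721 = 12.8989.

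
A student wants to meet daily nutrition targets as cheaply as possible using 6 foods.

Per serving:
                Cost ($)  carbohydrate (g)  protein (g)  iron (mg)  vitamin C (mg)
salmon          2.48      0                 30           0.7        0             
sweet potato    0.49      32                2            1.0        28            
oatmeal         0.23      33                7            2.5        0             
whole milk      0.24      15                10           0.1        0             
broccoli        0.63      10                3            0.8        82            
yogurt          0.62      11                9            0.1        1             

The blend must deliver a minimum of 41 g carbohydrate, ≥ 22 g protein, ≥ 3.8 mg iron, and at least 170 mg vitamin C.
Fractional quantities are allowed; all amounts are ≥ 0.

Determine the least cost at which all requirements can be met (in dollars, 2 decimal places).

$1.74

Let x1 = servings of salmon, x2 = servings of sweet potato, x3 = servings of oatmeal, x4 = servings of whole milk, x5 = servings of broccoli, x6 = servings of yogurt.
Minimise 2.48x1 + 0.49x2 + 0.23x3 + 0.24x4 + 0.63x5 + 0.62x6 subject to:
  32x2 + 33x3 + 15x4 + 10x5 + 11x6 ≥ 41   (carbohydrate)
  30x1 + 2x2 + 7x3 + 10x4 + 3x5 + 9x6 ≥ 22   (protein)
  0.7x1 + 1x2 + 2.5x3 + 0.1x4 + 0.8x5 + 0.1x6 ≥ 3.8   (iron)
  28x2 + 82x5 + 1x6 ≥ 170   (vitamin C)
  x1, x2, x3, x4, x5, x6 ≥ 0.
At the optimum only oatmeal, whole milk, broccoli are positive (salmon, sweet potato, yogurt = 0). Binding constraints: protein, iron, vitamin C.
Solving gives x3 = 0.8163, x4 = 1.007, x5 = 2.073.
Total cost: 0.23·0.8163 + 0.24·1.007 + 0.63·2.073 = 1.7354.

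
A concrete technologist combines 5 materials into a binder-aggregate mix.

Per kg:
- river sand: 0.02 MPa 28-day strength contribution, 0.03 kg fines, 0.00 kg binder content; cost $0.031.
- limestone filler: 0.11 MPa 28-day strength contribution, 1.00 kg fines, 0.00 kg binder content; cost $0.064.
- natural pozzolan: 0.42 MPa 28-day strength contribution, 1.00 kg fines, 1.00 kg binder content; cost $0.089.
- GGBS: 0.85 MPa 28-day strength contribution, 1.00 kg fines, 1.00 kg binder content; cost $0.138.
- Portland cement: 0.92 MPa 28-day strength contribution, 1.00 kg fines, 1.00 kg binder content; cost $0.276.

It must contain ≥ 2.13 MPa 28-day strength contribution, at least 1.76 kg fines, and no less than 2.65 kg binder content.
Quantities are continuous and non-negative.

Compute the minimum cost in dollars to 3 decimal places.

Set it up as a linear program. Let x1 = kg of river sand, x2 = kg of limestone filler, x3 = kg of natural pozzolan, x4 = kg of GGBS, x5 = kg of Portland cement.
Minimise 0.031x1 + 0.064x2 + 0.089x3 + 0.138x4 + 0.276x5 subject to:
  0.02x1 + 0.11x2 + 0.42x3 + 0.85x4 + 0.92x5 ≥ 2.13   (28-day strength contribution)
  0.03x1 + 1x2 + 1x3 + 1x4 + 1x5 ≥ 1.76   (fines)
  1x3 + 1x4 + 1x5 ≥ 2.65   (binder content)
  x1, x2, x3, x4, x5 ≥ 0.
The optimal basis is {natural pozzolan, GGBS}; river sand, limestone filler, Portland cement drop out. There the 28-day strength contribution and binder content constraints are tight.
Solving gives x3 = 0.2849, x4 = 2.365.
Cost = 0.089·0.2849 + 0.138·2.365 = 0.35173.

$0.352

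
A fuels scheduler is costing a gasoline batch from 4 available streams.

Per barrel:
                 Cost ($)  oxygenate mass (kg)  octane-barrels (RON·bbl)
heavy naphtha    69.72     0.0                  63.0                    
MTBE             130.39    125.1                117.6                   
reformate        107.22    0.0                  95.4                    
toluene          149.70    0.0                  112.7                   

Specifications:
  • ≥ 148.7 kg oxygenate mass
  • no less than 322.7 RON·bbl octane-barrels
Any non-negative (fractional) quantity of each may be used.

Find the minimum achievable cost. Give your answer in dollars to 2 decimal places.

Set it up as a linear program. Let x1 = barrels of heavy naphtha, x2 = barrels of MTBE, x3 = barrels of reformate, x4 = barrels of toluene.
Minimize 69.72x1 + 130.39x2 + 107.22x3 + 149.7x4 subject to:
  125.1x2 ≥ 148.7   (oxygenate mass)
  63x1 + 117.6x2 + 95.4x3 + 112.7x4 ≥ 322.7   (octane-barrels)
  x1, x2, x3, x4 ≥ 0.
The cheapest feasible vertex uses only heavy naphtha, MTBE; reformate, toluene are not used. There the oxygenate mass and octane-barrels constraints are tight.
That vertex is x1 = 2.9034, x2 = 1.1886.
Hence cost = 69.72·2.9034 + 130.39·1.1886 = $357.4066.

$357.41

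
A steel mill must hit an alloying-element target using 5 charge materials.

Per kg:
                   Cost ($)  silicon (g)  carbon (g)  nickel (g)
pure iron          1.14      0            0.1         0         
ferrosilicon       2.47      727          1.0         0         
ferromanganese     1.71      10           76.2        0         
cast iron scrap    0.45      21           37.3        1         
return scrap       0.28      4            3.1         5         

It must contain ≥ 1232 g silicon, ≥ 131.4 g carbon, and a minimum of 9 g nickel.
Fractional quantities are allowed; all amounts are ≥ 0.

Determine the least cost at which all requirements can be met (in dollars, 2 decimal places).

Let x1 = kg of pure iron, x2 = kg of ferrosilicon, x3 = kg of ferromanganese, x4 = kg of cast iron scrap, x5 = kg of return scrap.
Minimize 1.14x1 + 2.47x2 + 1.71x3 + 0.45x4 + 0.28x5 with:
  727x2 + 10x3 + 21x4 + 4x5 ≥ 1232   (silicon)
  0.1x1 + 1x2 + 76.2x3 + 37.3x4 + 3.1x5 ≥ 131.4   (carbon)
  1x4 + 5x5 ≥ 9   (nickel)
  x1, x2, x3, x4, x5 ≥ 0.
At the optimum only ferrosilicon, cast iron scrap, return scrap are positive (pure iron, ferromanganese = 0). Binding constraints: silicon, carbon, nickel.
Solving gives x2 = 1.591, x4 = 3.387, x5 = 1.123.
Total cost: 2.47·1.591 + 0.45·3.387 + 0.28·1.123 = 5.7684.

$5.77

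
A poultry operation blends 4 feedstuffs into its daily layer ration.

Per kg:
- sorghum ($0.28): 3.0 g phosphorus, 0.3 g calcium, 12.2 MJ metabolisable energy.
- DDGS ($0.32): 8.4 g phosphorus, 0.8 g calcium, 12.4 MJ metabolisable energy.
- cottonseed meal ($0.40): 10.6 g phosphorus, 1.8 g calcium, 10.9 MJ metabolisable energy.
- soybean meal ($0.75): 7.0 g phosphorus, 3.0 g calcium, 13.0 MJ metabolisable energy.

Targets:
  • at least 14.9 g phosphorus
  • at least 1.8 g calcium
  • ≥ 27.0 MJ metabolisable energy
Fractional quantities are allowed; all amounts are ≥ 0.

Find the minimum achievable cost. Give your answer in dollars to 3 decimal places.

Set it up as a linear program. Let x1 = kg of sorghum, x2 = kg of DDGS, x3 = kg of cottonseed meal, x4 = kg of soybean meal.
min 0.28x1 + 0.32x2 + 0.4x3 + 0.75x4 with:
  3x1 + 8.4x2 + 10.6x3 + 7x4 ≥ 14.9   (phosphorus)
  0.3x1 + 0.8x2 + 1.8x3 + 3x4 ≥ 1.8   (calcium)
  12.2x1 + 12.4x2 + 10.9x3 + 13x4 ≥ 27   (metabolisable energy)
  x1, x2, x3, x4 ≥ 0.
The optimal basis is {DDGS, cottonseed meal}; sorghum, soybean meal drop out. Binding constraints: calcium and metabolisable energy.
Optimal quantities: DDGS = 2.131 kg, cottonseed meal = 0.05294 kg.
Cost = 0.32·2.131 + 0.4·0.05294 = 0.70310.

$0.703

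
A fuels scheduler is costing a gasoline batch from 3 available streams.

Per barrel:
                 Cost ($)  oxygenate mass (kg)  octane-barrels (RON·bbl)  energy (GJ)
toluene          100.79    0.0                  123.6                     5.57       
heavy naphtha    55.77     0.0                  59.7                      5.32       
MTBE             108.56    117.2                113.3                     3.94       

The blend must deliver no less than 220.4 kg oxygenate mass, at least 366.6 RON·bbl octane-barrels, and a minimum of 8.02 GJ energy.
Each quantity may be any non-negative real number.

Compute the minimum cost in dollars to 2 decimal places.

$329.35

Let x1 = barrels of toluene, x2 = barrels of heavy naphtha, x3 = barrels of MTBE.
Minimize 100.79x1 + 55.77x2 + 108.56x3 subject to:
  117.2x3 ≥ 220.4   (oxygenate mass)
  123.6x1 + 59.7x2 + 113.3x3 ≥ 366.6   (octane-barrels)
  5.57x1 + 5.32x2 + 3.94x3 ≥ 8.02   (energy)
  x1, x2, x3 ≥ 0.
The minimum-cost mix takes nothing from heavy naphtha — only toluene, MTBE. There the oxygenate mass and octane-barrels constraints are tight.
So toluene = 1.2422 barrels, MTBE = 1.8805 barrels.
Cost = 100.79·1.2422 + 108.56·1.8805 = 329.3484.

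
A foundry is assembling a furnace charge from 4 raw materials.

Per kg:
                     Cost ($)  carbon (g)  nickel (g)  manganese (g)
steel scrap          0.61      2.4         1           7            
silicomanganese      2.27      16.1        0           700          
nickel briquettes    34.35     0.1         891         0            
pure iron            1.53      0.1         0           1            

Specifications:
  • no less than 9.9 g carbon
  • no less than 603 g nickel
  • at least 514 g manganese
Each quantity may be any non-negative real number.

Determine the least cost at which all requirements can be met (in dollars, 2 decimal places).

$24.91

Let x1 = kg of steel scrap, x2 = kg of silicomanganese, x3 = kg of nickel briquettes, x4 = kg of pure iron.
Minimise 0.61x1 + 2.27x2 + 34.35x3 + 1.53x4 subject to:
  2.4x1 + 16.1x2 + 0.1x3 + 0.1x4 ≥ 9.9   (carbon)
  1x1 + 891x3 ≥ 603   (nickel)
  7x1 + 700x2 + 1x4 ≥ 514   (manganese)
  x1, x2, x3, x4 ≥ 0.
At the optimum only silicomanganese, nickel briquettes are positive (steel scrap, pure iron = 0). Binding constraints: nickel and manganese.
So silicomanganese = 0.7343 kg, nickel briquettes = 0.6768 kg.
Total cost: 2.27·0.7343 + 34.35·0.6768 = 24.9149.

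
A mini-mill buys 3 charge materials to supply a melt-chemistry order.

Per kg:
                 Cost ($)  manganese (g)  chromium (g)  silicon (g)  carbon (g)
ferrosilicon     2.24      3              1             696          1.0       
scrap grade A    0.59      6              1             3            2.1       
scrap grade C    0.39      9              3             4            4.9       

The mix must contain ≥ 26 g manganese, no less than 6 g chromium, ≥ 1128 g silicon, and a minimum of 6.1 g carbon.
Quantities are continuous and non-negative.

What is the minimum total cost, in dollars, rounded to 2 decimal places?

Treat it as an LP. Let x1 = kg of ferrosilicon, x2 = kg of scrap grade A, x3 = kg of scrap grade C.
min 2.24x1 + 0.59x2 + 0.39x3 with:
  3x1 + 6x2 + 9x3 ≥ 26   (manganese)
  1x1 + 1x2 + 3x3 ≥ 6   (chromium)
  696x1 + 3x2 + 4x3 ≥ 1128   (silicon)
  1x1 + 2.1x2 + 4.9x3 ≥ 6.1   (carbon)
  x1, x2, x3 ≥ 0.
At the optimum only ferrosilicon, scrap grade C are positive (scrap grade A = 0). There the manganese and silicon constraints are tight.
That vertex is x1 = 1.607, x3 = 2.353.
Objective = 2.24·1.607 + 0.39·2.353 = 4.5174.

$4.52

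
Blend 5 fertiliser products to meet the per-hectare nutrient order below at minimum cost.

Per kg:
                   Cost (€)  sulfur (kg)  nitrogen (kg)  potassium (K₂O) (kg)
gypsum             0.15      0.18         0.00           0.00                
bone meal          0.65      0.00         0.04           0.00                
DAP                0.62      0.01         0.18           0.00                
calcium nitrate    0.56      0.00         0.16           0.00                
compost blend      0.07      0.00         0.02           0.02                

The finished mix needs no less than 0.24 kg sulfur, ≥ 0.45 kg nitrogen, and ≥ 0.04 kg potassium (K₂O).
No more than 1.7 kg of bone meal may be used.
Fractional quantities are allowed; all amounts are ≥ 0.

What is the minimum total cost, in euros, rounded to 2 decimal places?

Let x1 = kg of gypsum, x2 = kg of bone meal, x3 = kg of DAP, x4 = kg of calcium nitrate, x5 = kg of compost blend.
min 0.15x1 + 0.65x2 + 0.62x3 + 0.56x4 + 0.07x5 with:
  0.18x1 + 0.01x3 ≥ 0.24   (sulfur)
  0.04x2 + 0.18x3 + 0.16x4 + 0.02x5 ≥ 0.45   (nitrogen)
  0.02x5 ≥ 0.04   (potassium (K₂O))
  x2 ≤ 1.7
  x1, x2, x3, x4, x5 ≥ 0.
The optimal basis is {gypsum, DAP, compost blend}; bone meal, calcium nitrate drop out. Binding constraints: sulfur, nitrogen, potassium (K₂O).
Optimal quantities: gypsum = 1.207 kg, DAP = 2.278 kg, compost blend = 2 kg.
Total cost: 0.15·1.207 + 0.62·2.278 + 0.07·2 = 1.7334.

€1.73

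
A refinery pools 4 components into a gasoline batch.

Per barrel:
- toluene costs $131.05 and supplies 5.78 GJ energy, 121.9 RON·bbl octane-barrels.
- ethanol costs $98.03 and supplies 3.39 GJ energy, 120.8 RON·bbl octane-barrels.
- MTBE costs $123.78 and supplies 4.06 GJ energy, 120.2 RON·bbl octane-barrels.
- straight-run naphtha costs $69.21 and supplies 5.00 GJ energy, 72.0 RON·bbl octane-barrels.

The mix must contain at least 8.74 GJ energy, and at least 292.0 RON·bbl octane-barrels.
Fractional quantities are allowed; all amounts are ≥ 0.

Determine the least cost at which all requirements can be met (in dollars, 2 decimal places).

Treat it as an LP. Let x1 = barrels of toluene, x2 = barrels of ethanol, x3 = barrels of MTBE, x4 = barrels of straight-run naphtha.
Minimise 131.05x1 + 98.03x2 + 123.78x3 + 69.21x4 subject to:
  5.78x1 + 3.39x2 + 4.06x3 + 5x4 ≥ 8.74   (energy)
  121.9x1 + 120.8x2 + 120.2x3 + 72x4 ≥ 292   (octane-barrels)
  x1, x2, x3, x4 ≥ 0.
The optimal basis is {ethanol, straight-run naphtha}; toluene, MTBE drop out. Binding constraints: energy and octane-barrels.
Solving gives x2 = 2.308, x4 = 0.1831.
Total cost: 98.03·2.308 + 69.21·0.1831 = 238.9256.

$238.93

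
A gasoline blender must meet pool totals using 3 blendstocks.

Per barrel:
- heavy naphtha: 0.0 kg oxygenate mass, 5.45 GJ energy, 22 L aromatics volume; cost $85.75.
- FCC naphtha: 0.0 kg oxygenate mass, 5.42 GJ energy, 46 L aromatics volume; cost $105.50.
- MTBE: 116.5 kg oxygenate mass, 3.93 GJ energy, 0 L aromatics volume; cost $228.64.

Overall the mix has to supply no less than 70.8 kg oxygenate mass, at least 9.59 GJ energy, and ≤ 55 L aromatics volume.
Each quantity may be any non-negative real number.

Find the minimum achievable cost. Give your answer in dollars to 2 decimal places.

Set it up as a linear program. Let x1 = barrels of heavy naphtha, x2 = barrels of FCC naphtha, x3 = barrels of MTBE.
Minimise 85.75x1 + 105.5x2 + 228.64x3 s.t.:
  116.5x3 ≥ 70.8   (oxygenate mass)
  5.45x1 + 5.42x2 + 3.93x3 ≥ 9.59   (energy)
  22x1 + 46x2 ≤ 55   (aromatics volume)
  x1, x2, x3 ≥ 0.
At the optimum only heavy naphtha, MTBE are positive (FCC naphtha = 0). There the oxygenate mass and energy constraints are tight.
So heavy naphtha = 1.3214 barrels, MTBE = 0.60773 barrels.
Objective = 85.75·1.3214 + 228.64·0.60773 = 252.2614.

$252.26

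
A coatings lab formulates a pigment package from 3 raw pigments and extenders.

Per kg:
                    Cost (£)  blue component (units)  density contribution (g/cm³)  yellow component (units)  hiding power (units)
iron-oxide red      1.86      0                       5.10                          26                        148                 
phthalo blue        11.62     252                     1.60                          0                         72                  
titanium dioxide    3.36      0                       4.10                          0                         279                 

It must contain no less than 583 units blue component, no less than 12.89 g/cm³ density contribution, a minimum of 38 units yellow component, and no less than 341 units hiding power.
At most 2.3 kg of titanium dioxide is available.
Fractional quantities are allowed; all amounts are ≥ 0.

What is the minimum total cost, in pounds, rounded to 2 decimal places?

£30.23

Let x1 = kg of iron-oxide red, x2 = kg of phthalo blue, x3 = kg of titanium dioxide.
Minimise 1.86x1 + 11.62x2 + 3.36x3 with:
  252x2 ≥ 583   (blue component)
  5.1x1 + 1.6x2 + 4.1x3 ≥ 12.89   (density contribution)
  26x1 ≥ 38   (yellow component)
  148x1 + 72x2 + 279x3 ≥ 341   (hiding power)
  x3 ≤ 2.3
  x1, x2, x3 ≥ 0.
At the optimum only iron-oxide red, phthalo blue are positive (titanium dioxide = 0). The blue component and density contribution requirements are met with equality.
Solving gives x1 = 1.802, x2 = 2.313.
Cost = 1.86·1.802 + 11.62·2.313 = 30.2288.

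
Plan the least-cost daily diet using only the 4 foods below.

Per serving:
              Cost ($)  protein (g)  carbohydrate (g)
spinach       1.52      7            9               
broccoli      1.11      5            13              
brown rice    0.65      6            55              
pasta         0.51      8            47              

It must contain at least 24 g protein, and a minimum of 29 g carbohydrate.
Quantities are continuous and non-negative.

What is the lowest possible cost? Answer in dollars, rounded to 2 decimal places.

$1.53

Let x1 = servings of spinach, x2 = servings of broccoli, x3 = servings of brown rice, x4 = servings of pasta.
min 1.52x1 + 1.11x2 + 0.65x3 + 0.51x4 s.t.:
  7x1 + 5x2 + 6x3 + 8x4 ≥ 24   (protein)
  9x1 + 13x2 + 55x3 + 47x4 ≥ 29   (carbohydrate)
  x1, x2, x3, x4 ≥ 0.
At the optimum only pasta is positive (spinach, broccoli, brown rice = 0). Binding constraint: protein.
Solving gives x4 = 3.
Cost = 0.51·3 = 1.5300.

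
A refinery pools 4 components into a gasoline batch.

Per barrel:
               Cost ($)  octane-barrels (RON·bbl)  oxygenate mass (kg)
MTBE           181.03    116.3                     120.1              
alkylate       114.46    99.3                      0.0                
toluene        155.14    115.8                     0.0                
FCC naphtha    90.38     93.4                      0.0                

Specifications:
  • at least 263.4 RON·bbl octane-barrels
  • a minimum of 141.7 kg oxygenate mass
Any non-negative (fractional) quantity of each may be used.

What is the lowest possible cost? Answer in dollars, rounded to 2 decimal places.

Let x1 = barrels of MTBE, x2 = barrels of alkylate, x3 = barrels of toluene, x4 = barrels of FCC naphtha.
min 181.03x1 + 114.46x2 + 155.14x3 + 90.38x4 s.t.:
  116.3x1 + 99.3x2 + 115.8x3 + 93.4x4 ≥ 263.4   (octane-barrels)
  120.1x1 ≥ 141.7   (oxygenate mass)
  x1, x2, x3, x4 ≥ 0.
The optimal basis is {MTBE, FCC naphtha}; alkylate, toluene drop out. There the octane-barrels and oxygenate mass constraints are tight.
So MTBE = 1.17985 barrels, FCC naphtha = 1.351 barrels.
Hence cost = 181.03·1.17985 + 90.38·1.351 = $335.6916.

$335.69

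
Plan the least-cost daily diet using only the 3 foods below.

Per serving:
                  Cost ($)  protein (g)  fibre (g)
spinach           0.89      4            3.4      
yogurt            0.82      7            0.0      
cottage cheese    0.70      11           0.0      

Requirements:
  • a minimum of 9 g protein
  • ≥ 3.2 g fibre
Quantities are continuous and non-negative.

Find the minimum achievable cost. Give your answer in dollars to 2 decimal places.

$1.17

Treat it as an LP. Let x1 = servings of spinach, x2 = servings of yogurt, x3 = servings of cottage cheese.
Minimise 0.89x1 + 0.82x2 + 0.7x3 with:
  4x1 + 7x2 + 11x3 ≥ 9   (protein)
  3.4x1 ≥ 3.2   (fibre)
  x1, x2, x3 ≥ 0.
The minimum-cost mix takes nothing from yogurt — only spinach, cottage cheese. There the protein and fibre constraints are tight.
That vertex is x1 = 0.9412, x3 = 0.4759.
Hence cost = 0.89·0.9412 + 0.7·0.4759 = $1.1708.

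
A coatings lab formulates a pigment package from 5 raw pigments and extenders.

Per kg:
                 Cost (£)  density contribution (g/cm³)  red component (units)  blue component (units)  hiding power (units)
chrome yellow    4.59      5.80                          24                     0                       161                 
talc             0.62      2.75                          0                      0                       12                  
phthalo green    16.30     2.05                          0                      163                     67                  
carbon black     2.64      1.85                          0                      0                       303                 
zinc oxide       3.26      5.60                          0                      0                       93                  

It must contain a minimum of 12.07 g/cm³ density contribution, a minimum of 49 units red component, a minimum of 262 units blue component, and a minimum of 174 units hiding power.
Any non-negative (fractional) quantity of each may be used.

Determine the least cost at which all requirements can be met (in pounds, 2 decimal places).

£35.57

Let x1 = kg of chrome yellow, x2 = kg of talc, x3 = kg of phthalo green, x4 = kg of carbon black, x5 = kg of zinc oxide.
Minimise 4.59x1 + 0.62x2 + 16.3x3 + 2.64x4 + 3.26x5 with:
  5.8x1 + 2.75x2 + 2.05x3 + 1.85x4 + 5.6x5 ≥ 12.07   (density contribution)
  24x1 ≥ 49   (red component)
  163x3 ≥ 262   (blue component)
  161x1 + 12x2 + 67x3 + 303x4 + 93x5 ≥ 174   (hiding power)
  x1, x2, x3, x4, x5 ≥ 0.
At the optimum only chrome yellow, phthalo green are positive (talc, carbon black, zinc oxide = 0). There the red component and blue component constraints are tight.
Solving gives x1 = 2.042, x3 = 1.607.
Cost = 4.59·2.042 + 16.3·1.607 = 35.5669.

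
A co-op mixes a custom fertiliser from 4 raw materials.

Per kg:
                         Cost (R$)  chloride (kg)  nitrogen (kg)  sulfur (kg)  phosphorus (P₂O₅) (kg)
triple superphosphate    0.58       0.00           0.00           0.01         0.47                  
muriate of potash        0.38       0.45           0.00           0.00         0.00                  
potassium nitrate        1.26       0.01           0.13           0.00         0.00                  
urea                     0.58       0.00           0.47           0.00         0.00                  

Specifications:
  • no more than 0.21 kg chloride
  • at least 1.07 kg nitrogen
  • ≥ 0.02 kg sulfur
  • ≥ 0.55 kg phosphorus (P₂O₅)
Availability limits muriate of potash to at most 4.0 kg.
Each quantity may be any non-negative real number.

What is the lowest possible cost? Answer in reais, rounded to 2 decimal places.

R$2.48

Let x1 = kg of triple superphosphate, x2 = kg of muriate of potash, x3 = kg of potassium nitrate, x4 = kg of urea.
Minimise 0.58x1 + 0.38x2 + 1.26x3 + 0.58x4 s.t.:
  0.45x2 + 0.01x3 ≤ 0.21   (chloride)
  0.13x3 + 0.47x4 ≥ 1.07   (nitrogen)
  0.01x1 ≥ 0.02   (sulfur)
  0.47x1 ≥ 0.55   (phosphorus (P₂O₅))
  x2 ≤ 4
  x1, x2, x3, x4 ≥ 0.
The cheapest feasible vertex uses only triple superphosphate, urea; muriate of potash, potassium nitrate are not used. Binding constraints: nitrogen and sulfur.
Solving gives x1 = 2, x4 = 2.277.
Objective = 0.58·2 + 0.58·2.277 = 2.4807.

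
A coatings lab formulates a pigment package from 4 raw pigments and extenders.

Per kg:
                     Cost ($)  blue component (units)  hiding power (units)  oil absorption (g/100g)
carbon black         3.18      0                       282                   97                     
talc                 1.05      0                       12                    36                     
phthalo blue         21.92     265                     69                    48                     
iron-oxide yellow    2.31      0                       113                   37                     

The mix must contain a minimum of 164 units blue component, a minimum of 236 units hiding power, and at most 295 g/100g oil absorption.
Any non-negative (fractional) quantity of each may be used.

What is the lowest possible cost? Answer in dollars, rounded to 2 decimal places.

$15.75

This is a linear program. Let x1 = kg of carbon black, x2 = kg of talc, x3 = kg of phthalo blue, x4 = kg of iron-oxide yellow.
Minimise 3.18x1 + 1.05x2 + 21.92x3 + 2.31x4 with:
  265x3 ≥ 164   (blue component)
  282x1 + 12x2 + 69x3 + 113x4 ≥ 236   (hiding power)
  97x1 + 36x2 + 48x3 + 37x4 ≤ 295   (oil absorption)
  x1, x2, x3, x4 ≥ 0.
The minimum-cost mix takes nothing from talc, iron-oxide yellow — only carbon black, phthalo blue. Binding constraints: blue component and hiding power.
That vertex is x1 = 0.6855, x3 = 0.6189.
Total cost: 3.18·0.6855 + 21.92·0.6189 = 15.7462.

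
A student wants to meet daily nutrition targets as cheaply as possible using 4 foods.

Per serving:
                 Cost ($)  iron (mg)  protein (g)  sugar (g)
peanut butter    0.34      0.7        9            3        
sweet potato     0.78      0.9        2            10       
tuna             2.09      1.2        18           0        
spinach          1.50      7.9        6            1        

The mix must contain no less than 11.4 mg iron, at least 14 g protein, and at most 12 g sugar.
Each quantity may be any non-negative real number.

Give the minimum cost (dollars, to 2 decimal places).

Let x1 = servings of peanut butter, x2 = servings of sweet potato, x3 = servings of tuna, x4 = servings of spinach.
Minimize 0.34x1 + 0.78x2 + 2.09x3 + 1.5x4 subject to:
  0.7x1 + 0.9x2 + 1.2x3 + 7.9x4 ≥ 11.4   (iron)
  9x1 + 2x2 + 18x3 + 6x4 ≥ 14   (protein)
  3x1 + 10x2 + 1x4 ≤ 12   (sugar)
  x1, x2, x3, x4 ≥ 0.
The minimum-cost mix takes nothing from sweet potato, tuna — only peanut butter, spinach. Binding constraints: iron and protein.
That vertex is x1 = 0.63079, x4 = 1.3871.
Objective = 0.34·0.63079 + 1.5·1.3871 = 2.2951.

$2.30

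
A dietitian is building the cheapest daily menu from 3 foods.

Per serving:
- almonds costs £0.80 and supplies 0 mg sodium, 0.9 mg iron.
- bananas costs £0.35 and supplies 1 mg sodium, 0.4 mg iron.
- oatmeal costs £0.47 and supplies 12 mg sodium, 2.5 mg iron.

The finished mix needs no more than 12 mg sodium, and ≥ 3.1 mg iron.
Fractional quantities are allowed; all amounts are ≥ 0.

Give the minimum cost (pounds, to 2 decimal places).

Let x1 = servings of almonds, x2 = servings of bananas, x3 = servings of oatmeal.
min 0.8x1 + 0.35x2 + 0.47x3 subject to:
  1x2 + 12x3 ≤ 12   (sodium)
  0.9x1 + 0.4x2 + 2.5x3 ≥ 3.1   (iron)
  x1, x2, x3 ≥ 0.
The cheapest feasible vertex uses only almonds, oatmeal; bananas is not used. Binding constraints: sodium and iron.
Optimal quantities: almonds = 0.6667 servings, oatmeal = 1 serving.
Hence cost = 0.8·0.6667 + 0.47·1 = £1.0034.

£1.00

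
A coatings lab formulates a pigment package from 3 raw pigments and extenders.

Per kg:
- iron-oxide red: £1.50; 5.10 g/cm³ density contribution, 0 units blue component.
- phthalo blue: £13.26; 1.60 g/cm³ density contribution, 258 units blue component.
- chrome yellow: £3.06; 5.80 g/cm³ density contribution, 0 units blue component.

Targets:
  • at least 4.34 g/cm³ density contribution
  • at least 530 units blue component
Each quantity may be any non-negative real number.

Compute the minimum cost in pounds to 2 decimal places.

£27.55

Treat it as an LP. Let x1 = kg of iron-oxide red, x2 = kg of phthalo blue, x3 = kg of chrome yellow.
Minimise 1.5x1 + 13.26x2 + 3.06x3 s.t.:
  5.1x1 + 1.6x2 + 5.8x3 ≥ 4.34   (density contribution)
  258x2 ≥ 530   (blue component)
  x1, x2, x3 ≥ 0.
At the optimum only iron-oxide red, phthalo blue are positive (chrome yellow = 0). The density contribution and blue component requirements are met with equality.
Solving gives x1 = 0.2065, x2 = 2.054.
Cost = 1.5·0.2065 + 13.26·2.054 = 27.5458.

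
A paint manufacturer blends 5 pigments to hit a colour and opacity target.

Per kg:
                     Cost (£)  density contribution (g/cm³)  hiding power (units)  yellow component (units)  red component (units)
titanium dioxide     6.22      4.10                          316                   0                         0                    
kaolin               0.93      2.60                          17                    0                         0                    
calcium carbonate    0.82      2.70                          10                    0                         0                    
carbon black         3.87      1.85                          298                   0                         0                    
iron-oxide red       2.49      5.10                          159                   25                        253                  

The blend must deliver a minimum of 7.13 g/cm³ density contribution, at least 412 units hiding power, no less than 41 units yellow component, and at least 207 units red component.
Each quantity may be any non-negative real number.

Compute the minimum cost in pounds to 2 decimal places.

£6.05

This is a linear program. Let x1 = kg of titanium dioxide, x2 = kg of kaolin, x3 = kg of calcium carbonate, x4 = kg of carbon black, x5 = kg of iron-oxide red.
Minimize 6.22x1 + 0.93x2 + 0.82x3 + 3.87x4 + 2.49x5 s.t.:
  4.1x1 + 2.6x2 + 2.7x3 + 1.85x4 + 5.1x5 ≥ 7.13   (density contribution)
  316x1 + 17x2 + 10x3 + 298x4 + 159x5 ≥ 412   (hiding power)
  25x5 ≥ 41   (yellow component)
  253x5 ≥ 207   (red component)
  x1, x2, x3, x4, x5 ≥ 0.
The cheapest feasible vertex uses only carbon black, iron-oxide red; titanium dioxide, kaolin, calcium carbonate are not used. Binding constraints: hiding power and yellow component.
Optimal quantities: carbon black = 0.5075 kg, iron-oxide red = 1.64 kg.
Cost = 3.87·0.5075 + 2.49·1.64 = 6.0476.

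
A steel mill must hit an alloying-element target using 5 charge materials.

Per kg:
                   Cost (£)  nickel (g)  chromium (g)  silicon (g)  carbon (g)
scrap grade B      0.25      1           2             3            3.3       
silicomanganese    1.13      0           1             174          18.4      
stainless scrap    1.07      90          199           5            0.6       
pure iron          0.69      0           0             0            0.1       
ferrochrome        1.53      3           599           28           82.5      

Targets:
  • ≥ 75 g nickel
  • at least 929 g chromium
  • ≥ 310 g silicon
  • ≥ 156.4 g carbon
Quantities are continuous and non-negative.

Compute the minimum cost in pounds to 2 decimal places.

Treat it as an LP. Let x1 = kg of scrap grade B, x2 = kg of silicomanganese, x3 = kg of stainless scrap, x4 = kg of pure iron, x5 = kg of ferrochrome.
Minimise 0.25x1 + 1.13x2 + 1.07x3 + 0.69x4 + 1.53x5 subject to:
  1x1 + 90x3 + 3x5 ≥ 75   (nickel)
  2x1 + 1x2 + 199x3 + 599x5 ≥ 929   (chromium)
  3x1 + 174x2 + 5x3 + 28x5 ≥ 310   (silicon)
  3.3x1 + 18.4x2 + 0.6x3 + 0.1x4 + 82.5x5 ≥ 156.4   (carbon)
  x1, x2, x3, x4, x5 ≥ 0.
At the optimum only silicomanganese, stainless scrap, ferrochrome are positive (scrap grade B, pure iron = 0). There the nickel, silicon, carbon constraints are tight.
Solving gives x2 = 1.509, x3 = 0.7816, x5 = 1.553.
Total cost: 1.13·1.509 + 1.07·0.7816 + 1.53·1.553 = 4.9176.

£4.92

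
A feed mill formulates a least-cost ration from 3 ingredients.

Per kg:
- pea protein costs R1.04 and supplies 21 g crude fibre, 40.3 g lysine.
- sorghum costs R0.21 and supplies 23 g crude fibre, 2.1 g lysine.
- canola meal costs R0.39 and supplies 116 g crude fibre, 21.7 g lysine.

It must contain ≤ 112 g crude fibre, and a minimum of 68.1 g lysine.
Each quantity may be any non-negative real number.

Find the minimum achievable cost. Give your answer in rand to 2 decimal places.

R1.63

Let x1 = kg of pea protein, x2 = kg of sorghum, x3 = kg of canola meal.
min 1.04x1 + 0.21x2 + 0.39x3 subject to:
  21x1 + 23x2 + 116x3 ≤ 112   (crude fibre)
  40.3x1 + 2.1x2 + 21.7x3 ≥ 68.1   (lysine)
  x1, x2, x3 ≥ 0.
At the optimum only pea protein, canola meal are positive (sorghum = 0). The crude fibre and lysine requirements are met with equality.
That vertex is x1 = 1.296, x3 = 0.7308.
Objective = 1.04·1.296 + 0.39·0.7308 = 1.6329.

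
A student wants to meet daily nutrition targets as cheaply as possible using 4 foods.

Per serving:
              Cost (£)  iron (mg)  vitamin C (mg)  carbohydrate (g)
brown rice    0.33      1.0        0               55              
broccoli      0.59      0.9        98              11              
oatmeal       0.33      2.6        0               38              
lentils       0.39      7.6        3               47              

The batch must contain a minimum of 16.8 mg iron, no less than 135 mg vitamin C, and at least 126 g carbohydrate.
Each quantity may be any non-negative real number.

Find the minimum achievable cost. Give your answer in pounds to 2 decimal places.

£1.66

Treat it as an LP. Let x1 = servings of brown rice, x2 = servings of broccoli, x3 = servings of oatmeal, x4 = servings of lentils.
Minimize 0.33x1 + 0.59x2 + 0.33x3 + 0.39x4 with:
  1x1 + 0.9x2 + 2.6x3 + 7.6x4 ≥ 16.8   (iron)
  98x2 + 3x4 ≥ 135   (vitamin C)
  55x1 + 11x2 + 38x3 + 47x4 ≥ 126   (carbohydrate)
  x1, x2, x3, x4 ≥ 0.
At the optimum only brown rice, broccoli, lentils are positive (oatmeal = 0). The iron, vitamin C, carbohydrate requirements are met with equality.
That vertex is x1 = 0.3063, x2 = 1.316, x4 = 2.014.
Hence cost = 0.33·0.3063 + 0.59·1.316 + 0.39·2.014 = £1.6630.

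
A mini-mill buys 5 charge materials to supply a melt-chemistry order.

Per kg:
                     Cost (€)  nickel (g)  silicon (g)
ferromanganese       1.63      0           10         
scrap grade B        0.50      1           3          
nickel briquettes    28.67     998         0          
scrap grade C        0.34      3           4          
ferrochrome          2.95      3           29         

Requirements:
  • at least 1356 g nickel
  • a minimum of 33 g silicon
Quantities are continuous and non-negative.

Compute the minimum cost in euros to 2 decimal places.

€41.05

Let x1 = kg of ferromanganese, x2 = kg of scrap grade B, x3 = kg of nickel briquettes, x4 = kg of scrap grade C, x5 = kg of ferrochrome.
Minimise 1.63x1 + 0.5x2 + 28.67x3 + 0.34x4 + 2.95x5 with:
  1x2 + 998x3 + 3x4 + 3x5 ≥ 1356   (nickel)
  10x1 + 3x2 + 4x4 + 29x5 ≥ 33   (silicon)
  x1, x2, x3, x4, x5 ≥ 0.
The optimal basis is {nickel briquettes, scrap grade C}; ferromanganese, scrap grade B, ferrochrome drop out. Binding constraints: nickel and silicon.
That vertex is x3 = 1.334, x4 = 8.25.
Objective = 28.67·1.334 + 0.34·8.25 = 41.0508.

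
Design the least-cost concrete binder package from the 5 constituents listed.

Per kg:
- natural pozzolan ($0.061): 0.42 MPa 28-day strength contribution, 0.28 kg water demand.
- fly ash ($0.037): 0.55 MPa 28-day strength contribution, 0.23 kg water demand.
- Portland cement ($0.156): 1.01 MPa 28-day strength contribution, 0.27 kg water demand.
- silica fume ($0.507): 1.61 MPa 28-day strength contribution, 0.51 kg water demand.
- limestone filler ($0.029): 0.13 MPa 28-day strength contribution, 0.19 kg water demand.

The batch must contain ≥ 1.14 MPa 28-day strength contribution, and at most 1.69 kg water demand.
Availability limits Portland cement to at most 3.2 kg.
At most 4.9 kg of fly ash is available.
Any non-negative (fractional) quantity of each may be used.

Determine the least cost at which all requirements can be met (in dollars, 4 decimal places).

$0.0767

Let x1 = kg of natural pozzolan, x2 = kg of fly ash, x3 = kg of Portland cement, x4 = kg of silica fume, x5 = kg of limestone filler.
Minimize 0.061x1 + 0.037x2 + 0.156x3 + 0.507x4 + 0.029x5 subject to:
  0.42x1 + 0.55x2 + 1.01x3 + 1.61x4 + 0.13x5 ≥ 1.14   (28-day strength contribution)
  0.28x1 + 0.23x2 + 0.27x3 + 0.51x4 + 0.19x5 ≤ 1.69   (water demand)
  x3 ≤ 3.2
  x2 ≤ 4.9
  x1, x2, x3, x4, x5 ≥ 0.
The optimal basis is {fly ash}; natural pozzolan, Portland cement, silica fume, limestone filler drop out. There the 28-day strength contribution constraint is tight.
Solving gives x2 = 2.073.
Total cost: 0.037·2.073 = 0.076701.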